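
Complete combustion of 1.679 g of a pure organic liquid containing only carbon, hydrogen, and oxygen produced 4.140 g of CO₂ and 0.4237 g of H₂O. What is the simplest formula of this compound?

C6H3O2

mol C = 4.140 g CO₂ ÷ 44.009 g/mol = 0.094072 mol
mol H = 2 × 0.4237 g H₂O ÷ 18.015 g/mol = 0.047039 mol
mass O = 1.679 − (1.1299 + 0.047415) = 0.50169 g → mol O = 0.50169 ÷ 15.999 = 0.031358 mol
Divide by the smallest (0.031358 mol): C 3.000, H 1.500, O 1.000
Multiplying each by 2 gives whole numbers: C 6.00, H 3.00, O 2.00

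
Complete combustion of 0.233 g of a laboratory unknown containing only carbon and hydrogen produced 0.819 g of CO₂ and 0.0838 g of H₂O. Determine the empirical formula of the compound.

mol C = 0.819 g CO₂ ÷ 44.009 g/mol = 0.01861 mol
mol H = 2 × 0.0838 g H₂O ÷ 18.015 g/mol = 0.009303 mol
Divide by the smallest (0.009303 mol): C 2.000, H 1.000

C2H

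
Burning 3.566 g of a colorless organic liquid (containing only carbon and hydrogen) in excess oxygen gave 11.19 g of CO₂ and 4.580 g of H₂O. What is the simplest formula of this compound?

CH2

mol C = 11.19 g CO₂ ÷ 44.009 g/mol = 0.25427 mol
mol H = 2 × 4.580 g H₂O ÷ 18.015 g/mol = 0.50847 mol
Divide by the smallest (0.25427 mol): C 1.000, H 2.000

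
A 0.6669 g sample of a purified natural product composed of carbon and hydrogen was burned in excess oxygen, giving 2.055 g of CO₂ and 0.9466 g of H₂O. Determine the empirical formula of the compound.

C4H9

mol C = 2.055 g CO₂ ÷ 44.009 g/mol = 0.046695 mol
mol H = 2 × 0.9466 g H₂O ÷ 18.015 g/mol = 0.10509 mol
Divide by the smallest (0.046695 mol): C 1.000, H 2.251
Multiplying each by 4 gives whole numbers: C 4.00, H 9.00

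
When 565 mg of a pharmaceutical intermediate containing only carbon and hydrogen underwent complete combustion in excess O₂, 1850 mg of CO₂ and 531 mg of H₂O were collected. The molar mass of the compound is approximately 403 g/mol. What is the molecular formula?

C30H42

mol C = 1.85 g CO₂ ÷ 44.009 g/mol = 0.04204 mol
mol H = 2 × 0.531 g H₂O ÷ 18.015 g/mol = 0.05895 mol
Divide by the smallest (0.04204 mol): C 1.000, H 1.402
Multiplying each by 5 gives whole numbers: C 5.00, H 7.01
Empirical formula: C5H7
Empirical-formula mass = 67.11 g/mol; 403 ÷ 67.11 ≈ 6, so the molecular formula is C30H42.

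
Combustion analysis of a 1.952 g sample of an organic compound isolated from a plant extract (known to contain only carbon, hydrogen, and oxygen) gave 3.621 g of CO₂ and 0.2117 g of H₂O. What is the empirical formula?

C7H2O5

mol C = 3.621 g CO₂ ÷ 44.009 g/mol = 0.082279 mol
mol H = 2 × 0.2117 g H₂O ÷ 18.015 g/mol = 0.023503 mol
mass O = 1.952 − (0.98825 + 0.023691) = 0.94006 g → mol O = 0.94006 ÷ 15.999 = 0.058757 mol
Divide by the smallest (0.023503 mol): C 3.501, H 1.000, O 2.500
Multiplying each by 2 gives whole numbers: C 7.00, H 2.00, O 5.00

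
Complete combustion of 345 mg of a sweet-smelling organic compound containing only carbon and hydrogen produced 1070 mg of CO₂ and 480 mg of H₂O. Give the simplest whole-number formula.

C5H11

mol C = 1.07 g CO₂ ÷ 44.009 g/mol = 0.02431 mol
mol H = 2 × 0.480 g H₂O ÷ 18.015 g/mol = 0.05329 mol
Divide by the smallest (0.02431 mol): C 1.000, H 2.192
Multiplying each by 5 gives whole numbers: C 5.00, H 10.96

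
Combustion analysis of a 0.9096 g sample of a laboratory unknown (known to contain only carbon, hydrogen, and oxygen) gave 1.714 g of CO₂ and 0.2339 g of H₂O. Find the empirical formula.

mol C = 1.714 g CO₂ ÷ 44.009 g/mol = 0.038947 mol
mol H = 2 × 0.2339 g H₂O ÷ 18.015 g/mol = 0.025967 mol
mass O = 0.9096 − (0.46779 + 0.026175) = 0.41564 g → mol O = 0.41564 ÷ 15.999 = 0.025979 mol
Divide by the smallest (0.025967 mol): C 1.500, H 1.000, O 1.000
Multiplying each by 2 gives whole numbers: C 3.00, H 2.00, O 2.00

C3H2O2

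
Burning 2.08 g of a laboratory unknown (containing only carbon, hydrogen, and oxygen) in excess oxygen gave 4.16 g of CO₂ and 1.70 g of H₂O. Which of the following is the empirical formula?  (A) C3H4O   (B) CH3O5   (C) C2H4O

mol C = 4.16 g CO₂ ÷ 44.009 g/mol = 0.09453 mol
mol H = 2 × 1.70 g H₂O ÷ 18.015 g/mol = 0.1887 mol
mass O = 2.08 − (1.135 + 0.1902) = 0.7544 g → mol O = 0.7544 ÷ 15.999 = 0.04715 mol
Divide by the smallest (0.04715 mol): C 2.005, H 4.003, O 1.000

(C) C2H4O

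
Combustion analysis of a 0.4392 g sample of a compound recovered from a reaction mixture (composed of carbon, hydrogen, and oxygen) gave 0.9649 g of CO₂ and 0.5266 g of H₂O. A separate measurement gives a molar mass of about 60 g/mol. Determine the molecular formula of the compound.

mol C = 0.9649 g CO₂ ÷ 44.009 g/mol = 0.021925 mol
mol H = 2 × 0.5266 g H₂O ÷ 18.015 g/mol = 0.058462 mol
mass O = 0.4392 − (0.26334 + 0.058930) = 0.11693 g → mol O = 0.11693 ÷ 15.999 = 0.0073085 mol
Divide by the smallest (0.0073085 mol): C 3.000, H 7.999, O 1.000
Empirical formula: C3H8O
Empirical-formula mass = 60.10 g/mol; 60 ÷ 60.10 ≈ 1, so the molecular formula is C3H8O.

C3H8O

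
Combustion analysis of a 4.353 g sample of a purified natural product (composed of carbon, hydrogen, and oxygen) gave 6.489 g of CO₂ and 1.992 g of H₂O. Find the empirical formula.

mol C = 6.489 g CO₂ ÷ 44.009 g/mol = 0.14745 mol
mol H = 2 × 1.992 g H₂O ÷ 18.015 g/mol = 0.22115 mol
mass O = 4.353 − (1.7710 + 0.22292) = 2.3591 g → mol O = 2.3591 ÷ 15.999 = 0.14745 mol
Divide by the smallest (0.14745 mol): C 1.000, H 1.500, O 1.000
Multiplying each by 2 gives whole numbers: C 2.00, H 3.00, O 2.00

C2H3O2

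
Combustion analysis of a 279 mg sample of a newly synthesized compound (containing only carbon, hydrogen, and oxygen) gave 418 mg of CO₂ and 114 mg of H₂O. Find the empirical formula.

C3H4O3

mol C = 0.418 g CO₂ ÷ 44.009 g/mol = 0.009498 mol
mol H = 2 × 0.114 g H₂O ÷ 18.015 g/mol = 0.01266 mol
mass O = 0.279 − (0.1141 + 0.01276) = 0.1522 g → mol O = 0.1522 ÷ 15.999 = 0.009511 mol
Divide by the smallest (0.009498 mol): C 1.000, H 1.332, O 1.001
Multiplying each by 3 gives whole numbers: C 3.00, H 4.00, O 3.00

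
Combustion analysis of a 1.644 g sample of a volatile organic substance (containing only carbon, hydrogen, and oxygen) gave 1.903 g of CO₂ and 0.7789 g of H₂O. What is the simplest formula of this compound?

mol C = 1.903 g CO₂ ÷ 44.009 g/mol = 0.043241 mol
mol H = 2 × 0.7789 g H₂O ÷ 18.015 g/mol = 0.086472 mol
mass O = 1.644 − (0.51937 + 0.087164) = 1.0375 g → mol O = 1.0375 ÷ 15.999 = 0.064846 mol
Divide by the smallest (0.043241 mol): C 1.000, H 2.000, O 1.500
Multiplying each by 2 gives whole numbers: C 2.00, H 4.00, O 3.00

C2H4O3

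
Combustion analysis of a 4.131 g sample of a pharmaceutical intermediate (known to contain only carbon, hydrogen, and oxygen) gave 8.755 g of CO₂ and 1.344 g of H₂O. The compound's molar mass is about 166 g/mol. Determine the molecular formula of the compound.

C8H6O4

mol C = 8.755 g CO₂ ÷ 44.009 g/mol = 0.19894 mol
mol H = 2 × 1.344 g H₂O ÷ 18.015 g/mol = 0.14921 mol
mass O = 4.131 − (2.3894 + 0.15040) = 1.5912 g → mol O = 1.5912 ÷ 15.999 = 0.099454 mol
Divide by the smallest (0.099454 mol): C 2.000, H 1.500, O 1.000
Multiplying each by 2 gives whole numbers: C 4.00, H 3.00, O 2.00
Empirical formula: C4H3O2
Empirical-formula mass = 83.07 g/mol; 166 ÷ 83.07 ≈ 2, so the molecular formula is C8H6O4.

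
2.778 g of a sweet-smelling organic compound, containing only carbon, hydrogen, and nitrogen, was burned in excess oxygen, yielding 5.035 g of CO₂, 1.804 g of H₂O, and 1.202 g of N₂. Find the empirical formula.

mol C = 5.035 g CO₂ ÷ 44.009 g/mol = 0.11441 mol
mol H = 2 × 1.804 g H₂O ÷ 18.015 g/mol = 0.20028 mol
mol N = 2 × 1.202 g N₂ ÷ 28.014 g/mol = 0.085814 mol
Divide by the smallest (0.085814 mol): C 1.333, H 2.334, N 1.000
Multiplying each by 3 gives whole numbers: C 4.00, H 7.00, N 3.00

C4H7N3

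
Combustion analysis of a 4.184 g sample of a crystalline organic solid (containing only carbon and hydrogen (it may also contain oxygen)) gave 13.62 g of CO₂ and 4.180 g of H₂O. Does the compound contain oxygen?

mol C = 13.62 g CO₂ ÷ 44.009 g/mol = 0.30948 mol
mol H = 2 × 4.180 g H₂O ÷ 18.015 g/mol = 0.46406 mol
C and H together account for 4.1850 g — essentially the entire 4.184 g sample — so the compound contains no oxygen.

no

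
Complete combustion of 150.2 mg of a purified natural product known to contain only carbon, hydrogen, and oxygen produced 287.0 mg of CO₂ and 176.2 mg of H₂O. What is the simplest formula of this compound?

C2H6O

mol C = 0.2870 g CO₂ ÷ 44.009 g/mol = 0.0065214 mol
mol H = 2 × 0.1762 g H₂O ÷ 18.015 g/mol = 0.019561 mol
mass O = 0.1502 − (0.078328 + 0.019718) = 0.052154 g → mol O = 0.052154 ÷ 15.999 = 0.0032598 mol
Divide by the smallest (0.0032598 mol): C 2.001, H 6.001, O 1.000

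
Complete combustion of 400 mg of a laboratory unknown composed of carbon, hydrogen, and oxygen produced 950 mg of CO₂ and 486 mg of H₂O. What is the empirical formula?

C4H10O

mol C = 0.950 g CO₂ ÷ 44.009 g/mol = 0.02159 mol
mol H = 2 × 0.486 g H₂O ÷ 18.015 g/mol = 0.05396 mol
mass O = 0.400 − (0.2593 + 0.05439) = 0.08634 g → mol O = 0.08634 ÷ 15.999 = 0.005396 mol
Divide by the smallest (0.005396 mol): C 4.000, H 9.998, O 1.000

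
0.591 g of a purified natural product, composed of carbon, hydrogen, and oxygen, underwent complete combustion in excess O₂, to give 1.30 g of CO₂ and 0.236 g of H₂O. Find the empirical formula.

mol C = 1.30 g CO₂ ÷ 44.009 g/mol = 0.02954 mol
mol H = 2 × 0.236 g H₂O ÷ 18.015 g/mol = 0.02620 mol
mass O = 0.591 − (0.3548 + 0.02641) = 0.2098 g → mol O = 0.2098 ÷ 15.999 = 0.01311 mol
Divide by the smallest (0.01311 mol): C 2.253, H 1.998, O 1.000
Multiplying each by 4 gives whole numbers: C 9.01, H 7.99, O 4.00

C9H8O4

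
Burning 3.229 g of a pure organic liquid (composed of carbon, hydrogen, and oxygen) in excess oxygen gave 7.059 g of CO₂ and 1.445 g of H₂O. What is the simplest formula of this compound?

mol C = 7.059 g CO₂ ÷ 44.009 g/mol = 0.16040 mol
mol H = 2 × 1.445 g H₂O ÷ 18.015 g/mol = 0.16042 mol
mass O = 3.229 − (1.9266 + 0.16171) = 1.1407 g → mol O = 1.1407 ÷ 15.999 = 0.071301 mol
Divide by the smallest (0.071301 mol): C 2.250, H 2.250, O 1.000
Multiplying each by 4 gives whole numbers: C 9.00, H 9.00, O 4.00

C9H9O4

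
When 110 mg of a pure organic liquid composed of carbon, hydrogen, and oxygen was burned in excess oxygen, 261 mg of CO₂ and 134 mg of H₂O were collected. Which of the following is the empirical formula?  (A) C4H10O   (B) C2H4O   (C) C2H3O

(A) C4H10O

mol C = 0.261 g CO₂ ÷ 44.009 g/mol = 0.005931 mol
mol H = 2 × 0.134 g H₂O ÷ 18.015 g/mol = 0.01488 mol
mass O = 0.110 − (0.07123 + 0.01500) = 0.02377 g → mol O = 0.02377 ÷ 15.999 = 0.001486 mol
Divide by the smallest (0.001486 mol): C 3.991, H 10.012, O 1.000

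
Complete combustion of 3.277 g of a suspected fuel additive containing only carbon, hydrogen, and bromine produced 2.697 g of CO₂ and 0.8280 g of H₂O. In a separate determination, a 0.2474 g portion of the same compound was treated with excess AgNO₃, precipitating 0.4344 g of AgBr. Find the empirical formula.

mol C = 2.697 g CO₂ ÷ 44.009 g/mol = 0.061283 mol
mol H = 2 × 0.8280 g H₂O ÷ 18.015 g/mol = 0.091923 mol
From the AgBr data: mol Br per gram of compound = (0.4344 ÷ 187.772) ÷ 0.2474 = 0.0093510 mol/g, so in the 3.277 g combustion sample mol Br = 0.030643 mol
Divide by the smallest (0.030643 mol): C 2.000, H 3.000, Br 1.000

C2H3Br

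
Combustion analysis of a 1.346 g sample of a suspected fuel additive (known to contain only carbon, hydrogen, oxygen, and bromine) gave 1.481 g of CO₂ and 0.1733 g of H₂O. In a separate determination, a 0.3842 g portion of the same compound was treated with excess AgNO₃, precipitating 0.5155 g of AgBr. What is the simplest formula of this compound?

mol C = 1.481 g CO₂ ÷ 44.009 g/mol = 0.033652 mol
mol H = 2 × 0.1733 g H₂O ÷ 18.015 g/mol = 0.019240 mol
From the AgBr data: mol Br per gram of compound = (0.5155 ÷ 187.772) ÷ 0.3842 = 0.0071456 mol/g, so in the 1.346 g combustion sample mol Br = 0.0096180 mol
mass O = 1.346 − (0.40420 + 0.019393 + 0.76852) = 0.15389 g → mol O = 0.15389 ÷ 15.999 = 0.0096188 mol
Divide by the smallest (0.0096180 mol): C 3.499, H 2.000, Br 1.000, O 1.000
Multiplying each by 2 gives whole numbers: C 7.00, H 4.00, Br 2.00, O 2.00

C7H4Br2O2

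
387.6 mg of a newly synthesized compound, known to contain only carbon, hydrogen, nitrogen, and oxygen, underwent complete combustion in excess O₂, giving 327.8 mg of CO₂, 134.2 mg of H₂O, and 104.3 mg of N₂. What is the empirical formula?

C2H4N2O3

mol C = 0.3278 g CO₂ ÷ 44.009 g/mol = 0.0074485 mol
mol H = 2 × 0.1342 g H₂O ÷ 18.015 g/mol = 0.014899 mol
mol N = 2 × 0.1043 g N₂ ÷ 28.014 g/mol = 0.0074463 mol
mass O = 0.3876 − (0.089464 + 0.015018 + 0.10430) = 0.17882 g → mol O = 0.17882 ÷ 15.999 = 0.011177 mol
Divide by the smallest (0.0074463 mol): C 1.000, H 2.001, N 1.000, O 1.501
Multiplying each by 2 gives whole numbers: C 2.00, H 4.00, N 2.00, O 3.00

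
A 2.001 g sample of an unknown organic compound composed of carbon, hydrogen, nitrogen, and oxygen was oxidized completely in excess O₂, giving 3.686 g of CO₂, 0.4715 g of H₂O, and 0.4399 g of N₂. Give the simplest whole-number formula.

C8H5N3O3

mol C = 3.686 g CO₂ ÷ 44.009 g/mol = 0.083756 mol
mol H = 2 × 0.4715 g H₂O ÷ 18.015 g/mol = 0.052345 mol
mol N = 2 × 0.4399 g N₂ ÷ 28.014 g/mol = 0.031406 mol
mass O = 2.001 − (1.0060 + 0.052764 + 0.43990) = 0.50235 g → mol O = 0.50235 ÷ 15.999 = 0.031399 mol
Divide by the smallest (0.031399 mol): C 2.667, H 1.667, N 1.000, O 1.000
Multiplying each by 3 gives whole numbers: C 8.00, H 5.00, N 3.00, O 3.00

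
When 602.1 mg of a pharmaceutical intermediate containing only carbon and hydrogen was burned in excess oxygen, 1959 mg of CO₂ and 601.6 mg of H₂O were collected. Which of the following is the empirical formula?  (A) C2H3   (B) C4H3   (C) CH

(A) C2H3

mol C = 1.959 g CO₂ ÷ 44.009 g/mol = 0.044514 mol
mol H = 2 × 0.6016 g H₂O ÷ 18.015 g/mol = 0.066789 mol
Divide by the smallest (0.044514 mol): C 1.000, H 1.500
Multiplying each by 2 gives whole numbers: C 2.00, H 3.00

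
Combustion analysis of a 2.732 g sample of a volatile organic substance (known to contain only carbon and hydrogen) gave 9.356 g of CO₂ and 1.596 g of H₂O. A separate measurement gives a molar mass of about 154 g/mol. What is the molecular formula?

C12H10

mol C = 9.356 g CO₂ ÷ 44.009 g/mol = 0.21259 mol
mol H = 2 × 1.596 g H₂O ÷ 18.015 g/mol = 0.17719 mol
Divide by the smallest (0.17719 mol): C 1.200, H 1.000
Multiplying each by 5 gives whole numbers: C 6.00, H 5.00
Empirical formula: C6H5
Empirical-formula mass = 77.11 g/mol; 154 ÷ 77.11 ≈ 2, so the molecular formula is C12H10.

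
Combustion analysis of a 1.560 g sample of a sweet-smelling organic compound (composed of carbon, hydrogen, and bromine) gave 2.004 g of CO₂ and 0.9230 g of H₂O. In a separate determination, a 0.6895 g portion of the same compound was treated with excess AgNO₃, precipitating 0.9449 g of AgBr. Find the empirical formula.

C4H9Br

mol C = 2.004 g CO₂ ÷ 44.009 g/mol = 0.045536 mol
mol H = 2 × 0.9230 g H₂O ÷ 18.015 g/mol = 0.10247 mol
From the AgBr data: mol Br per gram of compound = (0.9449 ÷ 187.772) ÷ 0.6895 = 0.0072983 mol/g, so in the 1.560 g combustion sample mol Br = 0.011385 mol
Divide by the smallest (0.011385 mol): C 4.000, H 9.000, Br 1.000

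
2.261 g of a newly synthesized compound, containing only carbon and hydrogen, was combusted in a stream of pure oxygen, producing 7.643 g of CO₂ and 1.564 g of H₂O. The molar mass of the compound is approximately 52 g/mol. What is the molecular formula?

C4H4

mol C = 7.643 g CO₂ ÷ 44.009 g/mol = 0.17367 mol
mol H = 2 × 1.564 g H₂O ÷ 18.015 g/mol = 0.17363 mol
Divide by the smallest (0.17363 mol): C 1.000, H 1.000
Empirical formula: CH
Empirical-formula mass = 13.02 g/mol; 52 ÷ 13.02 ≈ 4, so the molecular formula is C4H4.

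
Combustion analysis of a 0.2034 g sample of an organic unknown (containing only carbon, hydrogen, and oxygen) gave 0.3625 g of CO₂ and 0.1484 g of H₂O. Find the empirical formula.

C3H6O2

mol C = 0.3625 g CO₂ ÷ 44.009 g/mol = 0.0082370 mol
mol H = 2 × 0.1484 g H₂O ÷ 18.015 g/mol = 0.016475 mol
mass O = 0.2034 − (0.098934 + 0.016607) = 0.087859 g → mol O = 0.087859 ÷ 15.999 = 0.0054915 mol
Divide by the smallest (0.0054915 mol): C 1.500, H 3.000, O 1.000
Multiplying each by 2 gives whole numbers: C 3.00, H 6.00, O 2.00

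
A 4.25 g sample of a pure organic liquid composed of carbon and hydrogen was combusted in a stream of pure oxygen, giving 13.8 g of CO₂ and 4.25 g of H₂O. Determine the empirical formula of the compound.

C2H3

mol C = 13.8 g CO₂ ÷ 44.009 g/mol = 0.3136 mol
mol H = 2 × 4.25 g H₂O ÷ 18.015 g/mol = 0.4718 mol
Divide by the smallest (0.3136 mol): C 1.000, H 1.505
Multiplying each by 2 gives whole numbers: C 2.00, H 3.01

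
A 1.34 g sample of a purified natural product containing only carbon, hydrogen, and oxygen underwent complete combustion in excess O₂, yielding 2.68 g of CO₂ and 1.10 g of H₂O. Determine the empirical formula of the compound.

C2H4O

mol C = 2.68 g CO₂ ÷ 44.009 g/mol = 0.06090 mol
mol H = 2 × 1.10 g H₂O ÷ 18.015 g/mol = 0.1221 mol
mass O = 1.34 − (0.7314 + 0.1231) = 0.4855 g → mol O = 0.4855 ÷ 15.999 = 0.03034 mol
Divide by the smallest (0.03034 mol): C 2.007, H 4.025, O 1.000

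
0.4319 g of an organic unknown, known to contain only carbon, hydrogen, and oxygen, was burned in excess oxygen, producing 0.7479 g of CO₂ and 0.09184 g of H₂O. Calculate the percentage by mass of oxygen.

50.36%

mol C = 0.7479 g CO₂ ÷ 44.009 g/mol = 0.016994 mol
mol H = 2 × 0.09184 g H₂O ÷ 18.015 g/mol = 0.010196 mol
mass O = 0.4319 − (0.20412 + 0.010278) = 0.21750 g → mol O = 0.21750 ÷ 15.999 = 0.013595 mol
mass % O = 0.21750 g ÷ 0.4319 g × 100%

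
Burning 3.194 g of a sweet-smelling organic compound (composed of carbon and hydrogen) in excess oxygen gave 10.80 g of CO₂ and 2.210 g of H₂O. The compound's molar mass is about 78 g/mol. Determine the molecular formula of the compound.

mol C = 10.80 g CO₂ ÷ 44.009 g/mol = 0.24540 mol
mol H = 2 × 2.210 g H₂O ÷ 18.015 g/mol = 0.24535 mol
Divide by the smallest (0.24535 mol): C 1.000, H 1.000
Empirical formula: CH
Empirical-formula mass = 13.02 g/mol; 78 ÷ 13.02 ≈ 6, so the molecular formula is C6H6.

C6H6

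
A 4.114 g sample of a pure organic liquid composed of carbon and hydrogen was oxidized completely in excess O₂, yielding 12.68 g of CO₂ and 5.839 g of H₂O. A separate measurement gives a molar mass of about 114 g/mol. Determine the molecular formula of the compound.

C8H18

mol C = 12.68 g CO₂ ÷ 44.009 g/mol = 0.28812 mol
mol H = 2 × 5.839 g H₂O ÷ 18.015 g/mol = 0.64824 mol
Divide by the smallest (0.28812 mol): C 1.000, H 2.250
Multiplying each by 4 gives whole numbers: C 4.00, H 9.00
Empirical formula: C4H9
Empirical-formula mass = 57.12 g/mol; 114 ÷ 57.12 ≈ 2, so the molecular formula is C8H18.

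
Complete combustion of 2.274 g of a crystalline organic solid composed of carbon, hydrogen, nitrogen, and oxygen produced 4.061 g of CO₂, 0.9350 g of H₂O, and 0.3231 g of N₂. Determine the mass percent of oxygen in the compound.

32.45%

mol C = 4.061 g CO₂ ÷ 44.009 g/mol = 0.092277 mol
mol H = 2 × 0.9350 g H₂O ÷ 18.015 g/mol = 0.10380 mol
mol N = 2 × 0.3231 g N₂ ÷ 28.014 g/mol = 0.023067 mol
mass O = 2.274 − (1.1083 + 0.10463 + 0.32310) = 0.73793 g → mol O = 0.73793 ÷ 15.999 = 0.046124 mol
mass % O = 0.73793 g ÷ 2.274 g × 100%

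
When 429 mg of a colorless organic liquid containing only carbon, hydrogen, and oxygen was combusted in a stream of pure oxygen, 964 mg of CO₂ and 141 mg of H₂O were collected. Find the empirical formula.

C7H5O3

mol C = 0.964 g CO₂ ÷ 44.009 g/mol = 0.02190 mol
mol H = 2 × 0.141 g H₂O ÷ 18.015 g/mol = 0.01565 mol
mass O = 0.429 − (0.2631 + 0.01578) = 0.1501 g → mol O = 0.1501 ÷ 15.999 = 0.009383 mol
Divide by the smallest (0.009383 mol): C 2.334, H 1.668, O 1.000
Multiplying each by 3 gives whole numbers: C 7.00, H 5.00, O 3.00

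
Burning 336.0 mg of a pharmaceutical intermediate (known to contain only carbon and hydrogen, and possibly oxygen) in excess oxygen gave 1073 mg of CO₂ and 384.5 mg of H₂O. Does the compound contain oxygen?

mol C = 1.073 g CO₂ ÷ 44.009 g/mol = 0.024381 mol
mol H = 2 × 0.3845 g H₂O ÷ 18.015 g/mol = 0.042687 mol
C and H together account for 0.33587 g — essentially the entire 0.3360 g sample — so the compound contains no oxygen.

no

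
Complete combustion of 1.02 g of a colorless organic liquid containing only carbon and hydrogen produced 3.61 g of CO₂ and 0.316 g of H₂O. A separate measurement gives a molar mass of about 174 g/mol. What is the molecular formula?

C14H6

mol C = 3.61 g CO₂ ÷ 44.009 g/mol = 0.08203 mol
mol H = 2 × 0.316 g H₂O ÷ 18.015 g/mol = 0.03508 mol
Divide by the smallest (0.03508 mol): C 2.338, H 1.000
Multiplying each by 3 gives whole numbers: C 7.01, H 3.00
Empirical formula: C7H3
Empirical-formula mass = 87.10 g/mol; 174 ÷ 87.10 ≈ 2, so the molecular formula is C14H6.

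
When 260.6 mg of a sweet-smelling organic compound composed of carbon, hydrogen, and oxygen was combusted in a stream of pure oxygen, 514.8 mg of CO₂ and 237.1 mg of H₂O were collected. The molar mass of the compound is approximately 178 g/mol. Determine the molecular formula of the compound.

C8H18O4

mol C = 0.5148 g CO₂ ÷ 44.009 g/mol = 0.011698 mol
mol H = 2 × 0.2371 g H₂O ÷ 18.015 g/mol = 0.026323 mol
mass O = 0.2606 − (0.14050 + 0.026533) = 0.093567 g → mol O = 0.093567 ÷ 15.999 = 0.0058483 mol
Divide by the smallest (0.0058483 mol): C 2.000, H 4.501, O 1.000
Multiplying each by 2 gives whole numbers: C 4.00, H 9.00, O 2.00
Empirical formula: C4H9O2
Empirical-formula mass = 89.11 g/mol; 178 ÷ 89.11 ≈ 2, so the molecular formula is C8H18O4.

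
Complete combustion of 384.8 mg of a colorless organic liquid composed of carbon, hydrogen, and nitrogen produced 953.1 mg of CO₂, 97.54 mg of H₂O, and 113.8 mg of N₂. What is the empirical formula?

mol C = 0.9531 g CO₂ ÷ 44.009 g/mol = 0.021657 mol
mol H = 2 × 0.09754 g H₂O ÷ 18.015 g/mol = 0.010829 mol
mol N = 2 × 0.1138 g N₂ ÷ 28.014 g/mol = 0.0081245 mol
Divide by the smallest (0.0081245 mol): C 2.666, H 1.333, N 1.000
Multiplying each by 3 gives whole numbers: C 8.00, H 4.00, N 3.00

C8H4N3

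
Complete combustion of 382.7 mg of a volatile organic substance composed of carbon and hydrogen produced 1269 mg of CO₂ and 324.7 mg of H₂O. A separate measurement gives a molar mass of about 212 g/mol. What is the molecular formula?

C16H20

mol C = 1.269 g CO₂ ÷ 44.009 g/mol = 0.028835 mol
mol H = 2 × 0.3247 g H₂O ÷ 18.015 g/mol = 0.036048 mol
Divide by the smallest (0.028835 mol): C 1.000, H 1.250
Multiplying each by 4 gives whole numbers: C 4.00, H 5.00
Empirical formula: C4H5
Empirical-formula mass = 53.08 g/mol; 212 ÷ 53.08 ≈ 4, so the molecular formula is C16H20.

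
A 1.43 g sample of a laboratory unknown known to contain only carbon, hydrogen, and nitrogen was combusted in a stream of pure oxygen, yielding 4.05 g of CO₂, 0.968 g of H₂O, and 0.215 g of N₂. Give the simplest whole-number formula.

C6H7N

mol C = 4.05 g CO₂ ÷ 44.009 g/mol = 0.09203 mol
mol H = 2 × 0.968 g H₂O ÷ 18.015 g/mol = 0.1075 mol
mol N = 2 × 0.215 g N₂ ÷ 28.014 g/mol = 0.01535 mol
Divide by the smallest (0.01535 mol): C 5.995, H 7.001, N 1.000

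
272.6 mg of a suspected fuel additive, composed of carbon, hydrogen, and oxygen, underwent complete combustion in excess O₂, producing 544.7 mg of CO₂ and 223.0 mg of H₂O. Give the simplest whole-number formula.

mol C = 0.5447 g CO₂ ÷ 44.009 g/mol = 0.012377 mol
mol H = 2 × 0.2230 g H₂O ÷ 18.015 g/mol = 0.024757 mol
mass O = 0.2726 − (0.14866 + 0.024955) = 0.098984 g → mol O = 0.098984 ÷ 15.999 = 0.0061869 mol
Divide by the smallest (0.0061869 mol): C 2.001, H 4.002, O 1.000

C2H4O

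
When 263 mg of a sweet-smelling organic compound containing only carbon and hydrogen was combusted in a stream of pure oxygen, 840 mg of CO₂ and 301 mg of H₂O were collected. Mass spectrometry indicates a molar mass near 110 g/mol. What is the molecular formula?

C8H14

mol C = 0.840 g CO₂ ÷ 44.009 g/mol = 0.01909 mol
mol H = 2 × 0.301 g H₂O ÷ 18.015 g/mol = 0.03342 mol
Divide by the smallest (0.01909 mol): C 1.000, H 1.751
Multiplying each by 4 gives whole numbers: C 4.00, H 7.00
Empirical formula: C4H7
Empirical-formula mass = 55.10 g/mol; 110 ÷ 55.10 ≈ 2, so the molecular formula is C8H14.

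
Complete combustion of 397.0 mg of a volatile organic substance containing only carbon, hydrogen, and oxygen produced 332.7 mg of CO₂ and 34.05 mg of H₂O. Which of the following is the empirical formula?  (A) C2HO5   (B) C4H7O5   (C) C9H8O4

mol C = 0.3327 g CO₂ ÷ 44.009 g/mol = 0.0075598 mol
mol H = 2 × 0.03405 g H₂O ÷ 18.015 g/mol = 0.0037802 mol
mass O = 0.3970 − (0.090801 + 0.0038104) = 0.30239 g → mol O = 0.30239 ÷ 15.999 = 0.018900 mol
Divide by the smallest (0.0037802 mol): C 2.000, H 1.000, O 5.000

(A) C2HO5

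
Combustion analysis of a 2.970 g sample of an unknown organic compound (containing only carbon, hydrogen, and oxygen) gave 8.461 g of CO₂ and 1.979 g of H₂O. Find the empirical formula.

C7H8O

mol C = 8.461 g CO₂ ÷ 44.009 g/mol = 0.19226 mol
mol H = 2 × 1.979 g H₂O ÷ 18.015 g/mol = 0.21971 mol
mass O = 2.970 − (2.3092 + 0.22146) = 0.43935 g → mol O = 0.43935 ÷ 15.999 = 0.027461 mol
Divide by the smallest (0.027461 mol): C 7.001, H 8.001, O 1.000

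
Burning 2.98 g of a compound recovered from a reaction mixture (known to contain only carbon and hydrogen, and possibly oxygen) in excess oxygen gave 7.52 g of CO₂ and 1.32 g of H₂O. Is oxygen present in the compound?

yes

mol C = 7.52 g CO₂ ÷ 44.009 g/mol = 0.1709 mol
mol H = 2 × 1.32 g H₂O ÷ 18.015 g/mol = 0.1465 mol
C and H account for only 2.200 g of the 2.98 g sample; the remaining 0.7799 g must be oxygen.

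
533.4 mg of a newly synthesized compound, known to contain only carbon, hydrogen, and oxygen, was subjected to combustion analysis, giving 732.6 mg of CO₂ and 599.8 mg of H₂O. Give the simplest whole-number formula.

mol C = 0.7326 g CO₂ ÷ 44.009 g/mol = 0.016647 mol
mol H = 2 × 0.5998 g H₂O ÷ 18.015 g/mol = 0.066589 mol
mass O = 0.5334 − (0.19994 + 0.067122) = 0.26634 g → mol O = 0.26634 ÷ 15.999 = 0.016647 mol
Divide by the smallest (0.016647 mol): C 1.000, H 4.000, O 1.000

CH4O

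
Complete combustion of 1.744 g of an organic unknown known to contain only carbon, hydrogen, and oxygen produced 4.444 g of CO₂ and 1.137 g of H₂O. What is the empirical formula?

C4H5O

mol C = 4.444 g CO₂ ÷ 44.009 g/mol = 0.10098 mol
mol H = 2 × 1.137 g H₂O ÷ 18.015 g/mol = 0.12623 mol
mass O = 1.744 − (1.2129 + 0.12724) = 0.40390 g → mol O = 0.40390 ÷ 15.999 = 0.025245 mol
Divide by the smallest (0.025245 mol): C 4.000, H 5.000, O 1.000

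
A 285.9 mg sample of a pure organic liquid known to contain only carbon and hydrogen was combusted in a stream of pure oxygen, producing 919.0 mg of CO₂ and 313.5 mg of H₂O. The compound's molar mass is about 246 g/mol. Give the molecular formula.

C18H30

mol C = 0.9190 g CO₂ ÷ 44.009 g/mol = 0.020882 mol
mol H = 2 × 0.3135 g H₂O ÷ 18.015 g/mol = 0.034804 mol
Divide by the smallest (0.020882 mol): C 1.000, H 1.667
Multiplying each by 3 gives whole numbers: C 3.00, H 5.00
Empirical formula: C3H5
Empirical-formula mass = 41.07 g/mol; 246 ÷ 41.07 ≈ 6, so the molecular formula is C18H30.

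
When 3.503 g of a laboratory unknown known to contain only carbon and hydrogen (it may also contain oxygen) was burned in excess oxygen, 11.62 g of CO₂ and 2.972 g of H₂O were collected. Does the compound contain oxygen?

mol C = 11.62 g CO₂ ÷ 44.009 g/mol = 0.26404 mol
mol H = 2 × 2.972 g H₂O ÷ 18.015 g/mol = 0.32995 mol
C and H together account for 3.5039 g — essentially the entire 3.503 g sample — so the compound contains no oxygen.

no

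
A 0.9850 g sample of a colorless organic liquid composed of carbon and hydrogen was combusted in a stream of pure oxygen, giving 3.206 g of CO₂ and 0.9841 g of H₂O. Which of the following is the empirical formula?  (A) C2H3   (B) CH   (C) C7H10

(A) C2H3

mol C = 3.206 g CO₂ ÷ 44.009 g/mol = 0.072849 mol
mol H = 2 × 0.9841 g H₂O ÷ 18.015 g/mol = 0.10925 mol
Divide by the smallest (0.072849 mol): C 1.000, H 1.500
Multiplying each by 2 gives whole numbers: C 2.00, H 3.00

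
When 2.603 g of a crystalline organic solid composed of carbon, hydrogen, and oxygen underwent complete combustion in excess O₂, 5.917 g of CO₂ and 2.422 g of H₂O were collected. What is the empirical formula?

C3H6O

mol C = 5.917 g CO₂ ÷ 44.009 g/mol = 0.13445 mol
mol H = 2 × 2.422 g H₂O ÷ 18.015 g/mol = 0.26889 mol
mass O = 2.603 − (1.6149 + 0.27104) = 0.71709 g → mol O = 0.71709 ÷ 15.999 = 0.044821 mol
Divide by the smallest (0.044821 mol): C 3.000, H 5.999, O 1.000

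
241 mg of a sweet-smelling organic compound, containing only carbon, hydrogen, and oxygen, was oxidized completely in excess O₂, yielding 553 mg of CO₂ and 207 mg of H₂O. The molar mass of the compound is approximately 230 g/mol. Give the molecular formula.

C12H22O4

mol C = 0.553 g CO₂ ÷ 44.009 g/mol = 0.01257 mol
mol H = 2 × 0.207 g H₂O ÷ 18.015 g/mol = 0.02298 mol
mass O = 0.241 − (0.1509 + 0.02316) = 0.06691 g → mol O = 0.06691 ÷ 15.999 = 0.004182 mol
Divide by the smallest (0.004182 mol): C 3.005, H 5.495, O 1.000
Multiplying each by 2 gives whole numbers: C 6.01, H 10.99, O 2.00
Empirical formula: C6H11O2
Empirical-formula mass = 115.15 g/mol; 230 ÷ 115.15 ≈ 2, so the molecular formula is C12H22O4.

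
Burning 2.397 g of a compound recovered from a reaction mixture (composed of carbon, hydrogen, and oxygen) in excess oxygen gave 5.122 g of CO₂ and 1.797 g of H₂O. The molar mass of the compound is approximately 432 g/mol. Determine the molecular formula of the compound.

mol C = 5.122 g CO₂ ÷ 44.009 g/mol = 0.11639 mol
mol H = 2 × 1.797 g H₂O ÷ 18.015 g/mol = 0.19950 mol
mass O = 2.397 − (1.3979 + 0.20110) = 0.79800 g → mol O = 0.79800 ÷ 15.999 = 0.049878 mol
Divide by the smallest (0.049878 mol): C 2.333, H 4.000, O 1.000
Multiplying each by 3 gives whole numbers: C 7.00, H 12.00, O 3.00
Empirical formula: C7H12O3
Empirical-formula mass = 144.17 g/mol; 432 ÷ 144.17 ≈ 3, so the molecular formula is C21H36O9.

C21H36O9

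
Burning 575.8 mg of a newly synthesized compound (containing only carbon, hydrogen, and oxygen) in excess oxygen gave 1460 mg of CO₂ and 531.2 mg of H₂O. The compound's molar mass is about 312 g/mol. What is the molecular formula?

C18H32O4

mol C = 1.460 g CO₂ ÷ 44.009 g/mol = 0.033175 mol
mol H = 2 × 0.5312 g H₂O ÷ 18.015 g/mol = 0.058973 mol
mass O = 0.5758 − (0.39847 + 0.059445) = 0.11789 g → mol O = 0.11789 ÷ 15.999 = 0.0073686 mol
Divide by the smallest (0.0073686 mol): C 4.502, H 8.003, O 1.000
Multiplying each by 2 gives whole numbers: C 9.00, H 16.01, O 2.00
Empirical formula: C9H16O2
Empirical-formula mass = 156.22 g/mol; 312 ÷ 156.22 ≈ 2, so the molecular formula is C18H32O4.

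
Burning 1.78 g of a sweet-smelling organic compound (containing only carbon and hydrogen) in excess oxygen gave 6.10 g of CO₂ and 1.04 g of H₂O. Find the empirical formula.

mol C = 6.10 g CO₂ ÷ 44.009 g/mol = 0.1386 mol
mol H = 2 × 1.04 g H₂O ÷ 18.015 g/mol = 0.1155 mol
Divide by the smallest (0.1155 mol): C 1.200, H 1.000
Multiplying each by 5 gives whole numbers: C 6.00, H 5.00

C6H5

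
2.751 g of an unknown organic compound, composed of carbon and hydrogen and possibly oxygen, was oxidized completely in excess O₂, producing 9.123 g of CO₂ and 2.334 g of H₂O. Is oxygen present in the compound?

no

mol C = 9.123 g CO₂ ÷ 44.009 g/mol = 0.20730 mol
mol H = 2 × 2.334 g H₂O ÷ 18.015 g/mol = 0.25912 mol
C and H together account for 2.7511 g — essentially the entire 2.751 g sample — so the compound contains no oxygen.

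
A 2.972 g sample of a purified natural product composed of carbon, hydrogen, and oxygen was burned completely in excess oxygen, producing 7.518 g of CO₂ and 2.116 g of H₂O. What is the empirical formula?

C8H11O2

mol C = 7.518 g CO₂ ÷ 44.009 g/mol = 0.17083 mol
mol H = 2 × 2.116 g H₂O ÷ 18.015 g/mol = 0.23492 mol
mass O = 2.972 − (2.0518 + 0.23679) = 0.68338 g → mol O = 0.68338 ÷ 15.999 = 0.042714 mol
Divide by the smallest (0.042714 mol): C 3.999, H 5.500, O 1.000
Multiplying each by 2 gives whole numbers: C 8.00, H 11.00, O 2.00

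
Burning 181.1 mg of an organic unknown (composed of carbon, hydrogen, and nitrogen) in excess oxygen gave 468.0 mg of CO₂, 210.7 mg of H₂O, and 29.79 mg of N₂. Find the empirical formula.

C5H11N

mol C = 0.4680 g CO₂ ÷ 44.009 g/mol = 0.010634 mol
mol H = 2 × 0.2107 g H₂O ÷ 18.015 g/mol = 0.023392 mol
mol N = 2 × 0.02979 g N₂ ÷ 28.014 g/mol = 0.0021268 mol
Divide by the smallest (0.0021268 mol): C 5.000, H 10.999, N 1.000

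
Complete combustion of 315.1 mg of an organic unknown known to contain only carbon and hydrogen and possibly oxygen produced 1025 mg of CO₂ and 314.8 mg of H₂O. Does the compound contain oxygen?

no

mol C = 1.025 g CO₂ ÷ 44.009 g/mol = 0.023291 mol
mol H = 2 × 0.3148 g H₂O ÷ 18.015 g/mol = 0.034949 mol
C and H together account for 0.31497 g — essentially the entire 0.3151 g sample — so the compound contains no oxygen.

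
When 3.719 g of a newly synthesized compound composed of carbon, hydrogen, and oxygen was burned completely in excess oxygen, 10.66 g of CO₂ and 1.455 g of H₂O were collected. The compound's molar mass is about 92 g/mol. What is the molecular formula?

C6H4O

mol C = 10.66 g CO₂ ÷ 44.009 g/mol = 0.24222 mol
mol H = 2 × 1.455 g H₂O ÷ 18.015 g/mol = 0.16153 mol
mass O = 3.719 − (2.9093 + 0.16282) = 0.64683 g → mol O = 0.64683 ÷ 15.999 = 0.040430 mol
Divide by the smallest (0.040430 mol): C 5.991, H 3.995, O 1.000
Empirical formula: C6H4O
Empirical-formula mass = 92.10 g/mol; 92 ÷ 92.10 ≈ 1, so the molecular formula is C6H4O.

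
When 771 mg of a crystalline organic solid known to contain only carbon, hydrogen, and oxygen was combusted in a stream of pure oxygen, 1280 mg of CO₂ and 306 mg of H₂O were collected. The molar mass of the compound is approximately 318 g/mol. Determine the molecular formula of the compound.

C12H14O10

mol C = 1.28 g CO₂ ÷ 44.009 g/mol = 0.02908 mol
mol H = 2 × 0.306 g H₂O ÷ 18.015 g/mol = 0.03397 mol
mass O = 0.771 − (0.3493 + 0.03424) = 0.3874 g → mol O = 0.3874 ÷ 15.999 = 0.02422 mol
Divide by the smallest (0.02422 mol): C 1.201, H 1.403, O 1.000
Multiplying each by 5 gives whole numbers: C 6.01, H 7.01, O 5.00
Empirical formula: C6H7O5
Empirical-formula mass = 159.12 g/mol; 318 ÷ 159.12 ≈ 2, so the molecular formula is C12H14O10.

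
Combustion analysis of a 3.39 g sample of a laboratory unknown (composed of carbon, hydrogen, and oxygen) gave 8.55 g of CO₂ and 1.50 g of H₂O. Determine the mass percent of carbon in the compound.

mol C = 8.55 g CO₂ ÷ 44.009 g/mol = 0.1943 mol
mol H = 2 × 1.50 g H₂O ÷ 18.015 g/mol = 0.1665 mol
mass O = 3.39 − (2.333 + 0.1679) = 0.8887 g → mol O = 0.8887 ÷ 15.999 = 0.05554 mol
mass % C = 2.333 g ÷ 3.39 g × 100%

68.8%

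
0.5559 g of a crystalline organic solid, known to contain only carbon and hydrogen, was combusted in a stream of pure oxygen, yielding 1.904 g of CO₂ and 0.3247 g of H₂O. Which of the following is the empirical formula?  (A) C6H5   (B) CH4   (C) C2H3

mol C = 1.904 g CO₂ ÷ 44.009 g/mol = 0.043264 mol
mol H = 2 × 0.3247 g H₂O ÷ 18.015 g/mol = 0.036048 mol
Divide by the smallest (0.036048 mol): C 1.200, H 1.000
Multiplying each by 5 gives whole numbers: C 6.00, H 5.00

(A) C6H5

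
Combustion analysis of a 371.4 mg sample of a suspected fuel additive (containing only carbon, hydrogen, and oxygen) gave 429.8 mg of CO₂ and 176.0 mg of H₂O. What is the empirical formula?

C2H4O3

mol C = 0.4298 g CO₂ ÷ 44.009 g/mol = 0.0097662 mol
mol H = 2 × 0.1760 g H₂O ÷ 18.015 g/mol = 0.019539 mol
mass O = 0.3714 − (0.11730 + 0.019696) = 0.23440 g → mol O = 0.23440 ÷ 15.999 = 0.014651 mol
Divide by the smallest (0.0097662 mol): C 1.000, H 2.001, O 1.500
Multiplying each by 2 gives whole numbers: C 2.00, H 4.00, O 3.00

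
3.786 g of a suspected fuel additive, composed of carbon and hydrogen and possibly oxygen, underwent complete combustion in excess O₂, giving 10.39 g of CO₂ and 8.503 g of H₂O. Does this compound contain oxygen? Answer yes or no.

mol C = 10.39 g CO₂ ÷ 44.009 g/mol = 0.23609 mol
mol H = 2 × 8.503 g H₂O ÷ 18.015 g/mol = 0.94399 mol
C and H together account for 3.7872 g — essentially the entire 3.786 g sample — so the compound contains no oxygen.

no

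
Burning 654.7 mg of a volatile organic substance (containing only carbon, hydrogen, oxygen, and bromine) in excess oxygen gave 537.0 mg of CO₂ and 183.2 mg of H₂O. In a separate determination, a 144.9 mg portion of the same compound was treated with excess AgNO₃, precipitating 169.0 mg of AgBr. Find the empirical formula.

C6H10Br2O5

mol C = 0.5370 g CO₂ ÷ 44.009 g/mol = 0.012202 mol
mol H = 2 × 0.1832 g H₂O ÷ 18.015 g/mol = 0.020339 mol
From the AgBr data: mol Br per gram of compound = (0.1690 ÷ 187.772) ÷ 0.1449 = 0.0062114 mol/g, so in the 0.6547 g combustion sample mol Br = 0.0040666 mol
mass O = 0.6547 − (0.14656 + 0.020501 + 0.32494) = 0.16270 g → mol O = 0.16270 ÷ 15.999 = 0.010170 mol
Divide by the smallest (0.0040666 mol): C 3.001, H 5.001, Br 1.000, O 2.501
Multiplying each by 2 gives whole numbers: C 6.00, H 10.00, Br 2.00, O 5.00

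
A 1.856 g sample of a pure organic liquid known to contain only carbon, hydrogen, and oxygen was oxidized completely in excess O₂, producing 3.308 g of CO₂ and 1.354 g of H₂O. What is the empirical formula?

C3H6O2

mol C = 3.308 g CO₂ ÷ 44.009 g/mol = 0.075166 mol
mol H = 2 × 1.354 g H₂O ÷ 18.015 g/mol = 0.15032 mol
mass O = 1.856 − (0.90282 + 0.15152) = 0.80165 g → mol O = 0.80165 ÷ 15.999 = 0.050107 mol
Divide by the smallest (0.050107 mol): C 1.500, H 3.000, O 1.000
Multiplying each by 2 gives whole numbers: C 3.00, H 6.00, O 2.00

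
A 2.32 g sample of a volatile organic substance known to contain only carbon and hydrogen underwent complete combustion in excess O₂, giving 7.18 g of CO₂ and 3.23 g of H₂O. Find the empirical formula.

C5H11

mol C = 7.18 g CO₂ ÷ 44.009 g/mol = 0.1631 mol
mol H = 2 × 3.23 g H₂O ÷ 18.015 g/mol = 0.3586 mol
Divide by the smallest (0.1631 mol): C 1.000, H 2.198
Multiplying each by 5 gives whole numbers: C 5.00, H 10.99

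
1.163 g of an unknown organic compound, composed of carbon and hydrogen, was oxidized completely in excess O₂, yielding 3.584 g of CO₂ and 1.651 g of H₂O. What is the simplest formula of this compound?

C4H9

mol C = 3.584 g CO₂ ÷ 44.009 g/mol = 0.081438 mol
mol H = 2 × 1.651 g H₂O ÷ 18.015 g/mol = 0.18329 mol
Divide by the smallest (0.081438 mol): C 1.000, H 2.251
Multiplying each by 4 gives whole numbers: C 4.00, H 9.00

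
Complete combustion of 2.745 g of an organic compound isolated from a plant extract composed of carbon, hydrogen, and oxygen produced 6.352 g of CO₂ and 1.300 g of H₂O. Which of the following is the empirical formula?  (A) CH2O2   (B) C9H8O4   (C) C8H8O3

(C) C8H8O3

mol C = 6.352 g CO₂ ÷ 44.009 g/mol = 0.14433 mol
mol H = 2 × 1.300 g H₂O ÷ 18.015 g/mol = 0.14432 mol
mass O = 2.745 − (1.7336 + 0.14548) = 0.86592 g → mol O = 0.86592 ÷ 15.999 = 0.054124 mol
Divide by the smallest (0.054124 mol): C 2.667, H 2.667, O 1.000
Multiplying each by 3 gives whole numbers: C 8.00, H 8.00, O 3.00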